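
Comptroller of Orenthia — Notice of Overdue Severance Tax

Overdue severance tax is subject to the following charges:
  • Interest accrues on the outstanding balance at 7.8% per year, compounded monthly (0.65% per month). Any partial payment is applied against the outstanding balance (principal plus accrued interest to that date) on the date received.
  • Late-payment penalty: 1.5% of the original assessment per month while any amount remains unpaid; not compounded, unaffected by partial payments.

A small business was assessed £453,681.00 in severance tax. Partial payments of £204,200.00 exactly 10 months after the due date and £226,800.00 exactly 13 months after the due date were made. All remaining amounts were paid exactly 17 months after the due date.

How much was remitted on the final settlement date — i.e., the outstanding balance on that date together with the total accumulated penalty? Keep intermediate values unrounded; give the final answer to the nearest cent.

Balance at month 10: £453,681.0000 × (1 + 0.0065)^10 = £484,047.9485…
After £204,200.00 payment: £484,047.9485… − £204,200.00 = £279,847.9485…
Balance at month 13: £279,847.9485… × (1 + 0.0065)^3 = £285,340.5310…
After £226,800.00 payment: £285,340.5310… − £226,800.00 = £58,540.5310…
Balance at month 17: £58,540.5310… × (1 + 0.0065)^4 = £60,077.4893…
Penalty: 17 × 1.5% × £453,681.00 = £115,688.66…
Final settlement = outstanding balance + penalty = £60,077.4893… + £115,688.66… = £175,766.14

£175,766.14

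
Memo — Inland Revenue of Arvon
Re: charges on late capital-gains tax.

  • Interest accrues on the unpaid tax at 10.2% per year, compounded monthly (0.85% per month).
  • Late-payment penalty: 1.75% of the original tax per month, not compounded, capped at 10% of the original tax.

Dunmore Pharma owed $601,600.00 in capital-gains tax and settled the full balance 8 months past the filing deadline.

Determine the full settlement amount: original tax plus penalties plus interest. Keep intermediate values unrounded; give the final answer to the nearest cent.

$703,906.75

Penalty (uncapped): 8 × 1.75% × $601,600.00 = $84,224.00; cap = 10% × $601,600.00 = $60,160.00 → penalty = $60,160.00
Interest: $601,600.00 × ((1 + 0.0085)^8 − 1) = $601,600.00 × 0.0700578… = $42,146.7478…
Total = $601,600.00 + $60,160.0000 + $42,146.7478… = $703,906.75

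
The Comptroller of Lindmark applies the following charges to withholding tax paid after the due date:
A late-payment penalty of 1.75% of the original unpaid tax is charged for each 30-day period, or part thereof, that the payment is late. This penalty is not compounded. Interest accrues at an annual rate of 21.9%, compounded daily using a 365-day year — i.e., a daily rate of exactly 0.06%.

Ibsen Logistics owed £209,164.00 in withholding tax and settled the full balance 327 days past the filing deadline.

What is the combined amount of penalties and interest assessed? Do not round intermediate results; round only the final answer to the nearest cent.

Penalty periods: ⌈327/30⌉ = 11; penalty = 11 × 1.75% × £209,164.00 = £40,264.07
Interest: £209,164.00 × ((1 + 0.0006)^327 − 1) = £209,164.00 × 0.21669865… = £45,325.5557…
Penalties + interest = £40,264.0700 + £45,325.5557… = £85,589.63

£85,589.63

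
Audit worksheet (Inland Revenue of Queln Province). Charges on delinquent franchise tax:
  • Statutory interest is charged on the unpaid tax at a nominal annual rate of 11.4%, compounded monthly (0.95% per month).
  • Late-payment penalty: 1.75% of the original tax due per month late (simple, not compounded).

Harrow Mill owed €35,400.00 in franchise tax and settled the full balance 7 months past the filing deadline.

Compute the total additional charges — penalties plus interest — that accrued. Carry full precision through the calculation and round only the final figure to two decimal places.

€6,758.76

Late-payment penalty: 7 × 1.75% × €35,400.00 = €4,336.50
Interest: €35,400.00 × ((1 + 0.0095)^7 − 1) = €35,400.00 × 0.0684255… = €2,422.2643…
Penalties + interest = €4,336.5000 + €2,422.2643… = €6,758.76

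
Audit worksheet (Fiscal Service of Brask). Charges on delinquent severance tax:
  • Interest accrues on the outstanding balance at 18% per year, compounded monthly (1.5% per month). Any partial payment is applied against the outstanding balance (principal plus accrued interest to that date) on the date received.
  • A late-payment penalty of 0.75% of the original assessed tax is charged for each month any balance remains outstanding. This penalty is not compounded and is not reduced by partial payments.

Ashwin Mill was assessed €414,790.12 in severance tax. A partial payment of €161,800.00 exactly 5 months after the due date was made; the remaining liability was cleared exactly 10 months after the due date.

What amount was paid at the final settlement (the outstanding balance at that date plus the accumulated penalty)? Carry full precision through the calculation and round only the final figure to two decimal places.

€338,185.58

Balance at month 5: €414,790.1200 × (1 + 0.015)^5 = €446,846.7612…
After €161,800.00 payment: €446,846.7612… − €161,800.00 = €285,046.7612…
Balance at month 10: €285,046.7612… × (1 + 0.015)^5 = €307,076.3162…
Penalty: 10 × 0.75% × €414,790.12 = €31,109.26…
Final settlement = outstanding balance + penalty = €307,076.3162… + €31,109.26… = €338,185.58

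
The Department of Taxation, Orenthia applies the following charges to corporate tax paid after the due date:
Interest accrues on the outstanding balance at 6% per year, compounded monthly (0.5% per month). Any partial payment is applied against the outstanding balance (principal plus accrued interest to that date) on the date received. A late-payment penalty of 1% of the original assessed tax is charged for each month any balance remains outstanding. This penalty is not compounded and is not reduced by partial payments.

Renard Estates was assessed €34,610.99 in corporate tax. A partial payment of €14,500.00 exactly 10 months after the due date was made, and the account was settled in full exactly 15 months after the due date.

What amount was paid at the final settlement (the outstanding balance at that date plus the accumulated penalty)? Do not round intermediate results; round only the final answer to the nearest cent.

Balance at month 10: €34,610.9900 × (1 + 0.005)^10 = €36,381.0006…
After €14,500.00 payment: €36,381.0006… − €14,500.00 = €21,881.0006…
Balance at month 15: €21,881.0006… × (1 + 0.005)^5 = €22,433.5233…
Penalty: 15 × 1% × €34,610.99 = €5,191.65…
Final settlement = outstanding balance + penalty = €22,433.5233… + €5,191.65… = €27,625.17

€27,625.17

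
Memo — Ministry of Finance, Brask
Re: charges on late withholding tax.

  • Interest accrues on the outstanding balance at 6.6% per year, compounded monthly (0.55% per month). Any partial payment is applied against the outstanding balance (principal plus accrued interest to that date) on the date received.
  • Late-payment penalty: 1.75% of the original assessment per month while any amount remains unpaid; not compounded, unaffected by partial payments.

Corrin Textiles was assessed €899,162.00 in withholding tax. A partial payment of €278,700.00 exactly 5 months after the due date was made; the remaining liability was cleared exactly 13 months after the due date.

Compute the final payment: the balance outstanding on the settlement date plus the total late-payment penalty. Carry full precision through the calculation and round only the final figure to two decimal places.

Balance at month 5: €899,162.0000 × (1 + 0.0055)^5 = €924,162.4516…
After €278,700.00 payment: €924,162.4516… − €278,700.00 = €645,462.4516…
Balance at month 13: €645,462.4516… × (1 + 0.0055)^8 = €674,415.5615…
Penalty: 13 × 1.75% × €899,162.00 = €204,559.36…
Final settlement = outstanding balance + penalty = €674,415.5615… + €204,559.36… = €878,974.92

€878,974.92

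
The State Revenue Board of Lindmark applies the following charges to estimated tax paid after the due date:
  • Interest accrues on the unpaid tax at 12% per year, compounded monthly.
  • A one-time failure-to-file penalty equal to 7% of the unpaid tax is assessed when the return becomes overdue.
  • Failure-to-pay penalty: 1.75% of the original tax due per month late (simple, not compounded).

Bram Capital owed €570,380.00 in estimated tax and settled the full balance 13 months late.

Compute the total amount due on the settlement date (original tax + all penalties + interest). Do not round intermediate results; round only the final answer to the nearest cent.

€818,833.70

Failure-to-file penalty: 7% × €570,380.00 = €39,926.60
Failure-to-pay penalty = 1.75% × €570,380.00 × 13 mo = €129,761.45
Interest (12%/yr ÷ 12 = 1%/month): €570,380.00 × ((1 + 0.01)^13 − 1) = €78,765.6453…
Total = €570,380.00 + €169,688.0500 + €78,765.6453… = €818,833.70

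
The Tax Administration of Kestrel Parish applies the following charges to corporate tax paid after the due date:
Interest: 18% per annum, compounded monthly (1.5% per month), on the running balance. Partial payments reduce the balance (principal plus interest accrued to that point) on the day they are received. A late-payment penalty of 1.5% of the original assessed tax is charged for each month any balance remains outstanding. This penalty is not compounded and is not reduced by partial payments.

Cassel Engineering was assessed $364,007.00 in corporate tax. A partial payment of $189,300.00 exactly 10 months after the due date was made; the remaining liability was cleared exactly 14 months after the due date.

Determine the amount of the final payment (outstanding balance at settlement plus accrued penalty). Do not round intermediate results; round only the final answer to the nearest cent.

Balance at month 10: $364,007.0000 × (1 + 0.015)^10 = $422,444.9841…
After $189,300.00 payment: $422,444.9841… − $189,300.00 = $233,144.9841…
Balance at month 14: $233,144.9841… × (1 + 0.015)^4 = $247,451.5881…
Penalty: 14 × 1.5% × $364,007.00 = $76,441.47
Final settlement = outstanding balance + penalty = $247,451.5881… + $76,441.47 = $323,893.06

$323,893.06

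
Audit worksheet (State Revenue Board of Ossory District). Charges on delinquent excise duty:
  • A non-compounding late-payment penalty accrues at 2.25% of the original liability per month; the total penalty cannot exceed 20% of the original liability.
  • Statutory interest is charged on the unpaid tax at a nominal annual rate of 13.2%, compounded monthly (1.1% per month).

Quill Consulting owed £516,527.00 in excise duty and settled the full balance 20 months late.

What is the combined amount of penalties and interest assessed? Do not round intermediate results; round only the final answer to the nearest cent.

Penalty (uncapped): 20 × 2.25% × £516,527.00 = £232,437.15; cap = 20% × £516,527.00 = £103,305.40 → penalty = £103,305.40
Interest: £516,527.00 × ((1 + 0.011)^20 − 1) = £516,527.00 × 0.2445808… = £126,332.6090…
Penalties + interest = £103,305.4000 + £126,332.6090… = £229,638.01

£229,638.01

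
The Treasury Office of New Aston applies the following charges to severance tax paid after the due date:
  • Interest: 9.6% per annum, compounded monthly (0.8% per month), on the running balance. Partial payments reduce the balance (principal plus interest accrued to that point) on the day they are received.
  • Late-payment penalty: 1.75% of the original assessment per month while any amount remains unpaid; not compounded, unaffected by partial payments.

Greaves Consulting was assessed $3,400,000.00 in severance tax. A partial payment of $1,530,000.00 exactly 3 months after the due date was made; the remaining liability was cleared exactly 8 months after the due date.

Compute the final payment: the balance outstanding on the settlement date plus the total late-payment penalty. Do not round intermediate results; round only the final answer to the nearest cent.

$2,507,604.20

Balance at month 3: $3,400,000.0000 × (1 + 0.008)^3 = $3,482,254.5408
After $1,530,000.00 payment: $3,482,254.5408 − $1,530,000.00 = $1,952,254.5408
Balance at month 8: $1,952,254.5408 × (1 + 0.008)^5 = $2,031,604.2009…
Penalty: 8 × 1.75% × $3,400,000.00 = $476,000.00
Final settlement = outstanding balance + penalty = $2,031,604.2009… + $476,000.00 = $2,507,604.20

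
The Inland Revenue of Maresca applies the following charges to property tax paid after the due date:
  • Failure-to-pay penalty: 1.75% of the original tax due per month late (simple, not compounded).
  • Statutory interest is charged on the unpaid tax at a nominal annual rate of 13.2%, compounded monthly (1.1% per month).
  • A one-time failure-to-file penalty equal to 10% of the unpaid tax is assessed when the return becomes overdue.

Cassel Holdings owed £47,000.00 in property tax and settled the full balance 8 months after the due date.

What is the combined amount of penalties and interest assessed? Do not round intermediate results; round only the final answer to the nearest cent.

Failure-to-file penalty: 10% × £47,000.00 = £4,700.00
Failure-to-pay penalty: 8 × 1.75% × £47,000.00 = £6,580.00
Interest: £47,000.00 × ((1 + 0.011)^8 − 1) = £47,000.00 × 0.0914636… = £4,298.7878…
Penalties + interest = £11,280.0000 + £4,298.7878… = £15,578.79

£15,578.79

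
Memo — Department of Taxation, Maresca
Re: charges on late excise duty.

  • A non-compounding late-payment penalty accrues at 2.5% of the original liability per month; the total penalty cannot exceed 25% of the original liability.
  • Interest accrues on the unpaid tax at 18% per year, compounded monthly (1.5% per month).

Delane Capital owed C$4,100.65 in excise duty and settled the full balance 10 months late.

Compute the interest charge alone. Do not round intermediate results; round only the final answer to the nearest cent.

Interest: C$4,100.65 × ((1 + 0.015)^10 − 1) = C$4,100.65 × 0.1605408… = C$658.3217…

C$658.32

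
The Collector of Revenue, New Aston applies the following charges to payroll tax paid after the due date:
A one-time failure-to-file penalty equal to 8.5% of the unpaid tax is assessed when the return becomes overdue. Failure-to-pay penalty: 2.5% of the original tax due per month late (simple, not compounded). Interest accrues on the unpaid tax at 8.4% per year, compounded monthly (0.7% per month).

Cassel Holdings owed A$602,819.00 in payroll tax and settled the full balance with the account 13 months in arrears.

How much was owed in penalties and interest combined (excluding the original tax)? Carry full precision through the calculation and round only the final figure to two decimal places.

Failure-to-file penalty: 8.5% × A$602,819.00 = A$51,239.62…
Failure-to-pay penalty = 2.5% × A$602,819.00 × 13 mo = A$195,916.18…
Interest: A$602,819.00 × ((1 + 0.007)^13 − 1) = A$602,819.00 × 0.0949218… = A$57,220.6866…
Penalties + interest = A$247,155.7900 + A$57,220.6866… = A$304,376.48

A$304,376.48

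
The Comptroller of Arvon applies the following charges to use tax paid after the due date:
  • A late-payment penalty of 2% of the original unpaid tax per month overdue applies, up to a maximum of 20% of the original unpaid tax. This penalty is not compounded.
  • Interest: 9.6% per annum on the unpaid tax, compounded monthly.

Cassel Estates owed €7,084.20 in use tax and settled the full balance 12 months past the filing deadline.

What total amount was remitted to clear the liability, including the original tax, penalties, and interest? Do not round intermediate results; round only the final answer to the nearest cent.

€9,211.86

Penalty (uncapped): 12 × 2% × €7,084.20 = €1,700.21…; cap = 20% × €7,084.20 = €1,416.84 → penalty = €1,416.84
Interest (9.6%/yr ÷ 12 = 0.8%/month): €7,084.20 × ((1 + 0.008)^12 − 1) = €710.8194…
Total = €7,084.20 + €1,416.8400 + €710.8194… = €9,211.86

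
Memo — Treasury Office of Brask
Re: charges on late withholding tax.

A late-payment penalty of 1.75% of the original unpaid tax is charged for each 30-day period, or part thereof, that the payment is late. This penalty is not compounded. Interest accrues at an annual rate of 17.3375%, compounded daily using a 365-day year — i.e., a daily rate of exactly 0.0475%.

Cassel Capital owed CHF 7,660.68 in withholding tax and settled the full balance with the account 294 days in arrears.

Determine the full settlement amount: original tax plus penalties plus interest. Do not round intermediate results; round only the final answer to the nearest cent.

CHF 10,149.12

Penalty periods: ⌈294/30⌉ = 10; penalty = 10 × 1.75% × CHF 7,660.68 = CHF 1,340.62…
Interest: CHF 7,660.68 × ((1 + 0.000475)^294 − 1) = CHF 7,660.68 × 0.14983315… = CHF 1,147.8238…
Total = CHF 7,660.68 + CHF 1,340.6190 + CHF 1,147.8238… = CHF 10,149.12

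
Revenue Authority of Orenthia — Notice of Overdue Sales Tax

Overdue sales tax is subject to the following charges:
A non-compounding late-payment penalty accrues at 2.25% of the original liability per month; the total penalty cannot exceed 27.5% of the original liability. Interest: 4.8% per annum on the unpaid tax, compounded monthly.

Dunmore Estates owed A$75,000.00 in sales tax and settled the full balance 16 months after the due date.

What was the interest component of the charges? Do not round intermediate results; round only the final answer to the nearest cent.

Interest (4.8%/yr ÷ 12 = 0.4%/month): A$75,000.00 × ((1 + 0.004)^16 − 1) = A$4,946.7233…

A$4,946.72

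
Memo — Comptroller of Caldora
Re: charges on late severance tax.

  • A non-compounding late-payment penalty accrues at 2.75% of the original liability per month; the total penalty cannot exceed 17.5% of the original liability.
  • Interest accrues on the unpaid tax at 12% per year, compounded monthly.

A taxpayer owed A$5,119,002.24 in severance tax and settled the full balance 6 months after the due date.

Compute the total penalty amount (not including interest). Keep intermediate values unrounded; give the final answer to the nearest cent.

Penalty: 6 × 2.75% × A$5,119,002.24 = A$844,635.37… (below the 17.5% cap of A$895,825.39…)

A$844,635.37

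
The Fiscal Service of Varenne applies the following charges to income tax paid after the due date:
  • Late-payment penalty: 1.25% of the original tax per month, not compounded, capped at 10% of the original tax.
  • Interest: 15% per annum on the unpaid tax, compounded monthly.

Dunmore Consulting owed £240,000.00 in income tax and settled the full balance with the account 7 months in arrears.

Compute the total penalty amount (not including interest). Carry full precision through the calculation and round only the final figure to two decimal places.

£21,000.00

Penalty: 7 × 1.25% × £240,000.00 = £21,000.00 (below the 10% cap of £24,000.00)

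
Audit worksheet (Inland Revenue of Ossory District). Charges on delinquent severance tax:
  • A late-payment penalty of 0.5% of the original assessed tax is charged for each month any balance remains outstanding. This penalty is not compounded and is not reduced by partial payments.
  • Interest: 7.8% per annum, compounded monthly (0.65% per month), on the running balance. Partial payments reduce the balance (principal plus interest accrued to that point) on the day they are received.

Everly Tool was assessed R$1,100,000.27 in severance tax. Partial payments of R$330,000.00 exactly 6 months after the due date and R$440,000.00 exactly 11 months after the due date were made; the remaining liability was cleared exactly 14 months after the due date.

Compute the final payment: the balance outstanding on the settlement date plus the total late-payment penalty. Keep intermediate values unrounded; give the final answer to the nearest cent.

R$485,250.09

Balance at month 6: R$1,100,000.2700 × (1 + 0.0065)^6 = R$1,143,603.4770…
After R$330,000.00 payment: R$1,143,603.4770… − R$330,000.00 = R$813,603.4770…
Balance at month 11: R$813,603.4770… × (1 + 0.0065)^5 = R$840,391.5791…
After R$440,000.00 payment: R$840,391.5791… − R$440,000.00 = R$400,391.5791…
Balance at month 14: R$400,391.5791… × (1 + 0.0065)^3 = R$408,250.0745…
Penalty: 14 × 0.5% × R$1,100,000.27 = R$77,000.02…
Final settlement = outstanding balance + penalty = R$408,250.0745… + R$77,000.02… = R$485,250.09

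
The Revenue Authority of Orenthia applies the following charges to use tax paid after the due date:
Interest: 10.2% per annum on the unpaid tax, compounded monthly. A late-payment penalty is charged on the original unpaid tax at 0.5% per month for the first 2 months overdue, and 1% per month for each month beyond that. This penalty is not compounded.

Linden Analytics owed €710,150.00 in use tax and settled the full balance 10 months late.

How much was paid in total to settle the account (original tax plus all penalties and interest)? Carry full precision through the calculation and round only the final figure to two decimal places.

Penalty, months 1–2: 2 × 0.5% × €710,150.00 = €7,101.50
Penalty, months 3–10: 8 × 1% × €710,150.00 = €56,812.00
Interest (10.2%/yr ÷ 12 = 0.85%/month): €710,150.00 × ((1 + 0.0085)^10 − 1) = €62,724.7462…
Total = €710,150.00 + €63,913.5000 + €62,724.7462… = €836,788.25

€836,788.25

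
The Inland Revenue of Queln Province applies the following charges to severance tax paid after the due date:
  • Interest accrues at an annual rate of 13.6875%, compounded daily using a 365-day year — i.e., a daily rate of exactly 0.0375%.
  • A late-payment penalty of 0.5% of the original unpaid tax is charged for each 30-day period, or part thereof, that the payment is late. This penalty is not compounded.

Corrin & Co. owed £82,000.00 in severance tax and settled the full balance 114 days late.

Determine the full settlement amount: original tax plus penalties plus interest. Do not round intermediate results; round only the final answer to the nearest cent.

Penalty periods: ⌈114/30⌉ = 4; penalty = 4 × 0.5% × £82,000.00 = £1,640.00
Interest: £82,000.00 × ((1 + 0.000375)^114 − 1) = £82,000.00 × 0.04366858… = £3,580.8235…
Total = £82,000.00 + £1,640.0000 + £3,580.8235… = £87,220.82

£87,220.82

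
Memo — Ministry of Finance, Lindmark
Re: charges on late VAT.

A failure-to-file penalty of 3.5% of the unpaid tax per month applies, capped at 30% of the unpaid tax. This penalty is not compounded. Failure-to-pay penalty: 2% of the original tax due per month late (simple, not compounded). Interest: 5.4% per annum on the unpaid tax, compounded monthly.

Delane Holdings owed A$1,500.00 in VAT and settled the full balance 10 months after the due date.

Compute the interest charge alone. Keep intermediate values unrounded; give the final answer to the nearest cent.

Interest (5.4%/yr ÷ 12 = 0.45%/month): A$1,500.00 × ((1 + 0.0045)^10 − 1) = A$68.8834…

A$68.88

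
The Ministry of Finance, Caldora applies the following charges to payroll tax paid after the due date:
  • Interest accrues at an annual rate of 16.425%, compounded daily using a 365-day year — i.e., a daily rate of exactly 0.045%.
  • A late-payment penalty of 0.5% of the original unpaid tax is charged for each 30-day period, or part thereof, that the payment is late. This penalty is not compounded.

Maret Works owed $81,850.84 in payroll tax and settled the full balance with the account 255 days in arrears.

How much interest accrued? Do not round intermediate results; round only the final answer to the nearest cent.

Interest: $81,850.84 × ((1 + 0.00045)^255 − 1) = $81,850.84 × 0.12156406… = $9,950.1200…

$9,950.12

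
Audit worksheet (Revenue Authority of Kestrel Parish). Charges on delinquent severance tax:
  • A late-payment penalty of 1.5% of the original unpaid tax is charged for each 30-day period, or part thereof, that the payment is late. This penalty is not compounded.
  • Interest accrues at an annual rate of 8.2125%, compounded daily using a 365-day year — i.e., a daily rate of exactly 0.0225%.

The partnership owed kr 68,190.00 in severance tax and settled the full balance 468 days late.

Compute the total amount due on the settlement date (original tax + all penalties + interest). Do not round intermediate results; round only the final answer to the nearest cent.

Penalty periods: ⌈468/30⌉ = 16; penalty = 16 × 1.5% × kr 68,190.00 = kr 16,365.60
Interest: kr 68,190.00 × ((1 + 0.000225)^468 − 1) = kr 68,190.00 × 0.11103071… = kr 7,571.1844…
Total = kr 68,190.00 + kr 16,365.6000 + kr 7,571.1844… = kr 92,126.78

kr 92,126.78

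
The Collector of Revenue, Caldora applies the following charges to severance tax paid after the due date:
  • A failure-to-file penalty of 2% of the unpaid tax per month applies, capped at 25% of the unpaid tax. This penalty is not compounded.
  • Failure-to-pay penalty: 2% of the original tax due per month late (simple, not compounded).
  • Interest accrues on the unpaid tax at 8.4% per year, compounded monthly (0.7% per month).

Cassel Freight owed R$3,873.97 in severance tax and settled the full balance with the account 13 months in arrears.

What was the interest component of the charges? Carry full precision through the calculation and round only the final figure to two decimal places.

R$367.72

Interest: R$3,873.97 × ((1 + 0.007)^13 − 1) = R$3,873.97 × 0.0949218… = R$367.7243…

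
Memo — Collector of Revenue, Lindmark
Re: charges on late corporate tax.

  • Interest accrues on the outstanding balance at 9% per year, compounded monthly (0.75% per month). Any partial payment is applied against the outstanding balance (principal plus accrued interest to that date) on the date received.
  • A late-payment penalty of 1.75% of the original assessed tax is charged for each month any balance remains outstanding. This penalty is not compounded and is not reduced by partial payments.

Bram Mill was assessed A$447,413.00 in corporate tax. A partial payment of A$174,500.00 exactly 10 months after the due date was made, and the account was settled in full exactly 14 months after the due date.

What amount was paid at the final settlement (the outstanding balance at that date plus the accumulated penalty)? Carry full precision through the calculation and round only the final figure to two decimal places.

Balance at month 10: A$447,413.0000 × (1 + 0.0075)^10 = A$482,124.4394…
After A$174,500.00 payment: A$482,124.4394… − A$174,500.00 = A$307,624.4394…
Balance at month 14: A$307,624.4394… × (1 + 0.0075)^4 = A$316,957.5159…
Penalty: 14 × 1.75% × A$447,413.00 = A$109,616.19…
Final settlement = outstanding balance + penalty = A$316,957.5159… + A$109,616.19… = A$426,573.70

A$426,573.70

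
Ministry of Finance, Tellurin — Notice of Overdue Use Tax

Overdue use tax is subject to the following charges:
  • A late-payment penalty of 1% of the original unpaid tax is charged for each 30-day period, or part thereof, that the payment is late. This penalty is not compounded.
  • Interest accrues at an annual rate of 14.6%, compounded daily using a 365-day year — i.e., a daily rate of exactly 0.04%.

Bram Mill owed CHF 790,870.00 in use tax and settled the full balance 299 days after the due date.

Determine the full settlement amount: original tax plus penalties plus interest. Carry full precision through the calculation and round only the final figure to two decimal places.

CHF 970,412.51

Penalty periods: ⌈299/30⌉ = 10; penalty = 10 × 1% × CHF 790,870.00 = CHF 79,087.00
Interest: CHF 790,870.00 × ((1 + 0.0004)^299 − 1) = CHF 790,870.00 × 0.12701899… = CHF 100,455.5099…
Total = CHF 790,870.00 + CHF 79,087.0000 + CHF 100,455.5099… = CHF 970,412.51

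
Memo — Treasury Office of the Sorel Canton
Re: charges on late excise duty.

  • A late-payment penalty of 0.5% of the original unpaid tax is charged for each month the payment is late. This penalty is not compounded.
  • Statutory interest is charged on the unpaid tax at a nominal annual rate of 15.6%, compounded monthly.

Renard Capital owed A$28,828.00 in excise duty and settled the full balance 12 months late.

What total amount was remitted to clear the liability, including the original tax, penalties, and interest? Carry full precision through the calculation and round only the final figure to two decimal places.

Late-payment penalty: 12 × 0.5% × A$28,828.00 = A$1,729.68
Interest (15.6%/yr ÷ 12 = 1.3%/month): A$28,828.00 × ((1 + 0.013)^12 − 1) = A$4,833.0654…
Total = A$28,828.00 + A$1,729.6800 + A$4,833.0654… = A$35,390.75

A$35,390.75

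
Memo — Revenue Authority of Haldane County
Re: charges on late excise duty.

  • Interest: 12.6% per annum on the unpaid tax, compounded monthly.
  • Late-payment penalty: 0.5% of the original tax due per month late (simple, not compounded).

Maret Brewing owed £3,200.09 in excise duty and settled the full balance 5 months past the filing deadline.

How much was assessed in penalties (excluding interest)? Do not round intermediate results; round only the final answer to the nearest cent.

Late-payment penalty: 5 × 0.5% × £3,200.09 = £80.00…

£80.00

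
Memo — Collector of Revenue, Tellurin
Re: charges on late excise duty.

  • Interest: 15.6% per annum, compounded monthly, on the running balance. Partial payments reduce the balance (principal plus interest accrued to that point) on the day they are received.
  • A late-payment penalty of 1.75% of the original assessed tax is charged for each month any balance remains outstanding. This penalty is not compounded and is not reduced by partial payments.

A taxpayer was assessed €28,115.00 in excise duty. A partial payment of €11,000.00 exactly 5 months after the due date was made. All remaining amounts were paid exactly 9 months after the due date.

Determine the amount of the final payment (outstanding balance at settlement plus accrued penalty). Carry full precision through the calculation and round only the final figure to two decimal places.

€24,425.66

Monthly rate = 15.6% ÷ 12 = 1.3%
Balance at month 5: €28,115.0000 × (1 + 0.013)^5 = €29,990.6111…
After €11,000.00 payment: €29,990.6111… − €11,000.00 = €18,990.6111…
Balance at month 9: €18,990.6111… × (1 + 0.013)^4 = €19,997.5467…
Penalty: 9 × 1.75% × €28,115.00 = €4,428.11…
Final settlement = outstanding balance + penalty = €19,997.5467… + €4,428.11… = €24,425.66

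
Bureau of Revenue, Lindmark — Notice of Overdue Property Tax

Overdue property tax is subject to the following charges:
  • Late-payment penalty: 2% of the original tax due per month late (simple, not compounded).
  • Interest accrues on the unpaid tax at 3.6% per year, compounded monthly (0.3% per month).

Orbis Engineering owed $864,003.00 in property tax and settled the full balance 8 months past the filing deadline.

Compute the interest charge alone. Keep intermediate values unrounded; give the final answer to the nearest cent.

Interest: $864,003.00 × ((1 + 0.003)^8 − 1) = $864,003.00 × 0.0242535… = $20,955.1120…

$20,955.11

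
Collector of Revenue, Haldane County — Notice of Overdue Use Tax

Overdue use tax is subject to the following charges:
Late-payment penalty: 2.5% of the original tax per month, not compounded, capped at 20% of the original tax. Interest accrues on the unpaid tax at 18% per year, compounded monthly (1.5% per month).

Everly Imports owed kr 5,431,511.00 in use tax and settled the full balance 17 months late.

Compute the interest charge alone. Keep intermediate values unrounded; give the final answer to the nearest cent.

Interest: kr 5,431,511.00 × ((1 + 0.015)^17 − 1) = kr 5,431,511.00 × 0.2880203… = kr 1,564,385.5953…

kr 1,564,385.60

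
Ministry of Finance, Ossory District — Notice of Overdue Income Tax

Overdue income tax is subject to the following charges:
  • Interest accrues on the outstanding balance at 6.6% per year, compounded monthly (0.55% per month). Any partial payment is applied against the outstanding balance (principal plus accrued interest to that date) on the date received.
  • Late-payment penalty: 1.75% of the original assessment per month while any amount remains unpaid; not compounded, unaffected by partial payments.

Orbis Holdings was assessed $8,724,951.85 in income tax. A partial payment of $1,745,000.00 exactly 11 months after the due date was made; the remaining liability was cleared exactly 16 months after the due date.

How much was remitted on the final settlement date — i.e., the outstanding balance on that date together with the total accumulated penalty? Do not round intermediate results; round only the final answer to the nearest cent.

$10,174,715.06

Balance at month 11: $8,724,951.8500 × (1 + 0.0055)^11 = $9,267,569.7469…
After $1,745,000.00 payment: $9,267,569.7469… − $1,745,000.00 = $7,522,569.7469…
Balance at month 16: $7,522,569.7469… × (1 + 0.0055)^5 = $7,731,728.5425…
Penalty: 16 × 1.75% × $8,724,951.85 = $2,442,986.52…
Final settlement = outstanding balance + penalty = $7,731,728.5425… + $2,442,986.52… = $10,174,715.06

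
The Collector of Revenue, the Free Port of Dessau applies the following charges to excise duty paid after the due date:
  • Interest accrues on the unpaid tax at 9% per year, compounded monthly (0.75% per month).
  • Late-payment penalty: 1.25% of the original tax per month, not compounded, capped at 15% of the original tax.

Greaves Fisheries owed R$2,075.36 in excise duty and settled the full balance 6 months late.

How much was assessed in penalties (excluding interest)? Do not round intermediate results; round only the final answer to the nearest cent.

R$155.65

Penalty: 6 × 1.25% × R$2,075.36 = R$155.65… (below the 15% cap of R$311.30…)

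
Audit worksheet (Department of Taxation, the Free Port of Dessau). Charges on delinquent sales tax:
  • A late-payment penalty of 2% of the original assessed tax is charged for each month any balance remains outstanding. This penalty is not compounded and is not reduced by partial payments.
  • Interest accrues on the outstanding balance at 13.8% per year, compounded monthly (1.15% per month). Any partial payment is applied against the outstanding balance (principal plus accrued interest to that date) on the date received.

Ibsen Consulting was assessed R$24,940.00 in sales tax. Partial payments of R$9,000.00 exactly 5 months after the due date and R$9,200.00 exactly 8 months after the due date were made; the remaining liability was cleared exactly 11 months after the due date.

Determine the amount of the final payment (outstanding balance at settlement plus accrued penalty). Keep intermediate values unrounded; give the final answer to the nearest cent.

Balance at month 5: R$24,940.0000 × (1 + 0.0115)^5 = R$26,407.4146…
After R$9,000.00 payment: R$26,407.4146… − R$9,000.00 = R$17,407.4146…
Balance at month 8: R$17,407.4146… × (1 + 0.0115)^3 = R$18,014.9033…
After R$9,200.00 payment: R$18,014.9033… − R$9,200.00 = R$8,814.9033…
Balance at month 11: R$8,814.9033… × (1 + 0.0115)^3 = R$9,122.5282…
Penalty: 11 × 2% × R$24,940.00 = R$5,486.80
Final settlement = outstanding balance + penalty = R$9,122.5282… + R$5,486.80 = R$14,609.33

R$14,609.33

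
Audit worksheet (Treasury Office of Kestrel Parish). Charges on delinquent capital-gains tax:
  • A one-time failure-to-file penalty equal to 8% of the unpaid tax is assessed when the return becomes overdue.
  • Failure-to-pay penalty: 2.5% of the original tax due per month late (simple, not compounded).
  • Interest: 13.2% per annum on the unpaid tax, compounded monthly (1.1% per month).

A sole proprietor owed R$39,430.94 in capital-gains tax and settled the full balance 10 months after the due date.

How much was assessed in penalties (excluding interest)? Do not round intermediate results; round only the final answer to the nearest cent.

Failure-to-file penalty: 8% × R$39,430.94 = R$3,154.48…
Failure-to-pay penalty = 2.5% × R$39,430.94 × 10 mo = R$9,857.74…
Total penalty = R$3,154.48… + R$9,857.74… = R$13,012.21

R$13,012.21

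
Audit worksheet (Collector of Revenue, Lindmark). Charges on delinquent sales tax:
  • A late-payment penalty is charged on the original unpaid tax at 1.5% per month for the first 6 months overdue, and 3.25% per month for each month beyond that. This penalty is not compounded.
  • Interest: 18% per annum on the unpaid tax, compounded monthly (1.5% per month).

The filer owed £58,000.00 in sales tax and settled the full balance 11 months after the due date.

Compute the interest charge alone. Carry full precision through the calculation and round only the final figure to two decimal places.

£10,321.04

Interest: £58,000.00 × ((1 + 0.015)^11 − 1) = £58,000.00 × 0.1779489… = £10,321.0384…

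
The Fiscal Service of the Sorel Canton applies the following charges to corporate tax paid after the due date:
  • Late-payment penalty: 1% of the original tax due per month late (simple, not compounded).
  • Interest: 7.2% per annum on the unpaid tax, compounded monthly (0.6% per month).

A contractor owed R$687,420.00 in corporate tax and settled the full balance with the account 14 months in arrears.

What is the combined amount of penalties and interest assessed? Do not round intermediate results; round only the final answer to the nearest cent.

Late-payment penalty = 1% × R$687,420.00 × 14 mo = R$96,238.80
Interest: R$687,420.00 × ((1 + 0.006)^14 − 1) = R$687,420.00 × 0.0873559… = R$60,050.2182…
Penalties + interest = R$96,238.8000 + R$60,050.2182… = R$156,289.02

R$156,289.02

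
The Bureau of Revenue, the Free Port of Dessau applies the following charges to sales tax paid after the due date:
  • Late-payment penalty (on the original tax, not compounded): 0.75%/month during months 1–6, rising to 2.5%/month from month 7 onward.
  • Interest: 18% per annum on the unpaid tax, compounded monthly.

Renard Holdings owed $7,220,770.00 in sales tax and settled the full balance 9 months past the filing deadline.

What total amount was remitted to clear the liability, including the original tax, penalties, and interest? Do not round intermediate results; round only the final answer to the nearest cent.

Penalty, months 1–6: 6 × 0.75% × $7,220,770.00 = $324,934.65
Penalty, months 7–9: 3 × 2.5% × $7,220,770.00 = $541,557.75
Interest (18%/yr ÷ 12 = 1.5%/month): $7,220,770.00 × ((1 + 0.015)^9 − 1) = $1,035,386.0326…
Total = $7,220,770.00 + $866,492.4000 + $1,035,386.0326… = $9,122,648.43

$9,122,648.43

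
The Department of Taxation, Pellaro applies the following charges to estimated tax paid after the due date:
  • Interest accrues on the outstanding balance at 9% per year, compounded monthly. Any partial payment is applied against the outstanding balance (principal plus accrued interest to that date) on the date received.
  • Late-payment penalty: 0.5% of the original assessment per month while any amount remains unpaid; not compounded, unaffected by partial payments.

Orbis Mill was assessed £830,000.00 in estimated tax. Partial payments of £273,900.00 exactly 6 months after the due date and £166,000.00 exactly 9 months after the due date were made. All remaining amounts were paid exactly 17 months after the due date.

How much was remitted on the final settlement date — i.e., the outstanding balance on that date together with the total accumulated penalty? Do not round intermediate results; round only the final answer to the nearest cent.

Monthly rate = 9% ÷ 12 = 0.75%
Balance at month 6: £830,000.0000 × (1 + 0.0075)^6 = £868,057.3551…
After £273,900.00 payment: £868,057.3551… − £273,900.00 = £594,157.3551…
Balance at month 9: £594,157.3551… × (1 + 0.0075)^3 = £607,626.4103…
After £166,000.00 payment: £607,626.4103… − £166,000.00 = £441,626.4103…
Balance at month 17: £441,626.4103… × (1 + 0.0075)^8 = £468,830.0884…
Penalty: 17 × 0.5% × £830,000.00 = £70,550.00
Final settlement = outstanding balance + penalty = £468,830.0884… + £70,550.00 = £539,380.09

£539,380.09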